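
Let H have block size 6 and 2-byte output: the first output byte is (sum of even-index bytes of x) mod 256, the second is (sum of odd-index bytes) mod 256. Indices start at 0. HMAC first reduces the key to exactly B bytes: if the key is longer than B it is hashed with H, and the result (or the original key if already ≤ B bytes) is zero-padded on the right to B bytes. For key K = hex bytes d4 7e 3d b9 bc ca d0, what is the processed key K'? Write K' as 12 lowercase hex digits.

9d0100000000

|K| = 7 > B = 6, so first hash the key.
H(K): even-index sum = 669 mod 256 = 157; odd-index sum = 513 mod 256 = 1 → 9d 01.
Zero-pad H(K) = 9d 01 to 6 bytes: K' = 9d 01 00 00 00 00.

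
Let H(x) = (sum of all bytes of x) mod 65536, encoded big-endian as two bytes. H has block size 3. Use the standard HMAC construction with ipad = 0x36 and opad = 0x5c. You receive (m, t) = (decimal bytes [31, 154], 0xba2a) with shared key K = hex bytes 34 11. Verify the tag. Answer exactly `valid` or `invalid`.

invalid

Key hex bytes 34 11 is 2 bytes ≤ B = 3; zero-pad to 3 bytes: K' = 34 11 00.
K' ⊕ ipad = 02 27 36; K' ⊕ opad = 68 4d 5c.
Inner hash: sum = 2+39+54+31+154 = 280 → 01 18.
Outer hash (recomputed tag): sum = 104+77+92+1+24 = 298 → 01 2a.
Recomputed tag = 012a; claimed = ba2a → mismatch.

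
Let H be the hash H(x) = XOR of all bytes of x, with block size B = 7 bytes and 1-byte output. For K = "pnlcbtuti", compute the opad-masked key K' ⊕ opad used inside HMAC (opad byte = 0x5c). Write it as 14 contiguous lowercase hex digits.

Key "pnlcbtuti" = 70 6e 6c 63 62 74 75 74 69 is 9 bytes > B = 7, so hash it first: H(key) = 6f, then zero-pad to 7 bytes: K' = 6f 00 00 00 00 00 00.
XOR each byte with 0x5c: 6f⊕5c=33, 00⊕5c=5c, 00⊕5c=5c, 00⊕5c=5c, 00⊕5c=5c, 00⊕5c=5c, 00⊕5c=5c.

335c5c5c5c5c5c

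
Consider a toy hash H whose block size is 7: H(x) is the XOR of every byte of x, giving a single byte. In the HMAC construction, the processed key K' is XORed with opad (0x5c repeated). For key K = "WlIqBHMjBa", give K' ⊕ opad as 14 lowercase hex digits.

Key "WlIqBHMjBa" = 57 6c 49 71 42 48 4d 6a 42 61 is 10 bytes > B = 7, so hash it first: H(key) = 0d, then zero-pad to 7 bytes: K' = 0d 00 00 00 00 00 00.
XOR each byte with 0x5c: 0d⊕5c=51, 00⊕5c=5c, 00⊕5c=5c, 00⊕5c=5c, 00⊕5c=5c, 00⊕5c=5c, 00⊕5c=5c.

515c5c5c5c5c5c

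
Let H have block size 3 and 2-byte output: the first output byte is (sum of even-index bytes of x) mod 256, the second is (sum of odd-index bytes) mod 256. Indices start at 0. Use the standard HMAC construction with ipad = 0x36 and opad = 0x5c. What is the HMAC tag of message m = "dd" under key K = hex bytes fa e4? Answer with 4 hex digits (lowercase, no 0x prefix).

381e

Key hex bytes fa e4 is 2 bytes ≤ B = 3; zero-pad to 3 bytes: K' = fa e4 00.
K' ⊕ ipad = cc d2 36.  K' ⊕ opad = a6 b8 5c.
Inner input = (K'⊕ipad) ∥ m = cc d2 36 ∥ 64 64.
Inner hash: even-index sum = 358 mod 256 = 102; odd-index sum = 310 mod 256 = 54 → 66 36.
Outer input = (K'⊕opad) ∥ inner = a6 b8 5c ∥ 66 36.
Outer hash (tag): even-index sum = 312 mod 256 = 56; odd-index sum = 286 mod 256 = 30 → 38 1e.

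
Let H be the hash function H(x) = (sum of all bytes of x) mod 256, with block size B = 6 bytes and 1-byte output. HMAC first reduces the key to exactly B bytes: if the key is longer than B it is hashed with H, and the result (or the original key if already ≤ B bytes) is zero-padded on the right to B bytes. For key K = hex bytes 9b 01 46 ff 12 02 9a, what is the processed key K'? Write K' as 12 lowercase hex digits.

|K| = 7 > B = 6, so first hash the key.
H(K): sum = 155+1+70+255+18+2+154 = 655; mod 256 = 143 → 8f.
Zero-pad H(K) = 8f to 6 bytes: K' = 8f 00 00 00 00 00.

8f0000000000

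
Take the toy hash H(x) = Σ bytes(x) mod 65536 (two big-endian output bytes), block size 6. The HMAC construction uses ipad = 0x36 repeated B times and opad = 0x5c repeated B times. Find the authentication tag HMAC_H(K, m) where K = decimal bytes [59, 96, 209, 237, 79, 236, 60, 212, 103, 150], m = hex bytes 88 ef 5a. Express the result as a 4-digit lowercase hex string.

033c

Key decimal bytes [59, 96, 209, 237, 79, 236, 60, 212, 103, 150] = 3b 60 d1 ed 4f ec 3c d4 67 96 is 10 bytes > B = 6, so hash it first: H(key) = 05 a1, then zero-pad to 6 bytes: K' = 05 a1 00 00 00 00.
K' ⊕ ipad = 33 97 36 36 36 36.  K' ⊕ opad = 59 fd 5c 5c 5c 5c.
Inner input = (K'⊕ipad) ∥ m = 33 97 36 36 36 36 ∥ 88 ef 5a.
Inner hash: sum = 51+151+54+54+54+54+136+239+90 = 883 → 03 73.
Outer input = (K'⊕opad) ∥ inner = 59 fd 5c 5c 5c 5c ∥ 03 73.
Outer hash (tag): sum = 89+253+92+92+92+92+3+115 = 828 → 03 3c.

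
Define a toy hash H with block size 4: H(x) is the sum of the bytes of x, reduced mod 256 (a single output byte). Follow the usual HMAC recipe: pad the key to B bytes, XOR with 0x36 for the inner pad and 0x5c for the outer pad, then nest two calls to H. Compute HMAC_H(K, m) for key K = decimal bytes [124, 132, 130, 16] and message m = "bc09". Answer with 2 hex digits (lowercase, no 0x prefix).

26

Key decimal bytes [124, 132, 130, 16] = 7c 84 82 10 is exactly B = 4 bytes: K' = 7c 84 82 10.
K' ⊕ ipad = 4a b2 b4 26.  K' ⊕ opad = 20 d8 de 4c.
Inner input = (K'⊕ipad) ∥ m = 4a b2 b4 26 ∥ 62 63 30 39.
Inner hash: sum = 74+178+180+38+98+99+48+57 = 772; mod 256 = 4 → 04.
Outer input = (K'⊕opad) ∥ inner = 20 d8 de 4c ∥ 04.
Outer hash (tag): sum = 32+216+222+76+4 = 550; mod 256 = 38 → 26.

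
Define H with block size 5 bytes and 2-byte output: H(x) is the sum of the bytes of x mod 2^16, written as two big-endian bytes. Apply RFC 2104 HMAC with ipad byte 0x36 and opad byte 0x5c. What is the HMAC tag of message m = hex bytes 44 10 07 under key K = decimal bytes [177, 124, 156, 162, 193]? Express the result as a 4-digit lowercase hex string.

Key decimal bytes [177, 124, 156, 162, 193] = b1 7c 9c a2 c1 is exactly B = 5 bytes: K' = b1 7c 9c a2 c1.
K' ⊕ ipad = 87 4a aa 94 f7.  K' ⊕ opad = ed 20 c0 fe 9d.
Inner input = (K'⊕ipad) ∥ m = 87 4a aa 94 f7 ∥ 44 10 07.
Inner hash: sum = 135+74+170+148+247+68+16+7 = 865 → 03 61.
Outer input = (K'⊕opad) ∥ inner = ed 20 c0 fe 9d ∥ 03 61.
Outer hash (tag): sum = 237+32+192+254+157+3+97 = 972 → 03 cc.

03cc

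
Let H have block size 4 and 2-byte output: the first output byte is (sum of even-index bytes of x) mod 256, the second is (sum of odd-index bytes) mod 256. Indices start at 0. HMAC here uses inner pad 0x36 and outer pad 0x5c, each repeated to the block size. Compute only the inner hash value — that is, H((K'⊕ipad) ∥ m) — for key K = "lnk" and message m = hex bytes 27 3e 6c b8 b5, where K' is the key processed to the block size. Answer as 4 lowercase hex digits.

Key "lnk" = 6c 6e 6b is 3 bytes ≤ B = 4; zero-pad to 4 bytes: K' = 6c 6e 6b 00.
K' ⊕ ipad = 5a 58 5d 36.
Inner input = 5a 58 5d 36 ∥ 27 3e 6c b8 b5.
Inner hash: even-index sum = 511 mod 256 = 255; odd-index sum = 388 mod 256 = 132 → ff 84.

ff84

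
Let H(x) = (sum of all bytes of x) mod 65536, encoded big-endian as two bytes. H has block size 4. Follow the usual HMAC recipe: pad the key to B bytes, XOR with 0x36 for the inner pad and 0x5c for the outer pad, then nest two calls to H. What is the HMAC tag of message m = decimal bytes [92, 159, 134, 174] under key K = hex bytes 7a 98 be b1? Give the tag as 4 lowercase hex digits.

02f5

Key hex bytes 7a 98 be b1 is exactly B = 4 bytes: K' = 7a 98 be b1.
K' ⊕ ipad = 4c ae 88 87.  K' ⊕ opad = 26 c4 e2 ed.
Inner input = (K'⊕ipad) ∥ m = 4c ae 88 87 ∥ 5c 9f 86 ae.
Inner hash: sum = 76+174+136+135+92+159+134+174 = 1080 → 04 38.
Outer input = (K'⊕opad) ∥ inner = 26 c4 e2 ed ∥ 04 38.
Outer hash (tag): sum = 38+196+226+237+4+56 = 757 → 02 f5.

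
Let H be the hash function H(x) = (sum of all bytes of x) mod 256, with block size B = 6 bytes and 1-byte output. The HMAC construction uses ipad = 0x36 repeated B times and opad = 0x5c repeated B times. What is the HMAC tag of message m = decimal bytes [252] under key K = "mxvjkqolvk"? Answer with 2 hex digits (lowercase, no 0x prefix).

Key "mxvjkqolvk" = 6d 78 76 6a 6b 71 6f 6c 76 6b is 10 bytes > B = 6, so hash it first: H(key) = 5d, then zero-pad to 6 bytes: K' = 5d 00 00 00 00 00.
K' ⊕ ipad = 6b 36 36 36 36 36.  K' ⊕ opad = 01 5c 5c 5c 5c 5c.
Inner input = (K'⊕ipad) ∥ m = 6b 36 36 36 36 36 ∥ fc.
Inner hash: sum = 107+54+54+54+54+54+252 = 629; mod 256 = 117 → 75.
Outer input = (K'⊕opad) ∥ inner = 01 5c 5c 5c 5c 5c ∥ 75.
Outer hash (tag): sum = 1+92+92+92+92+92+117 = 578; mod 256 = 66 → 42.

42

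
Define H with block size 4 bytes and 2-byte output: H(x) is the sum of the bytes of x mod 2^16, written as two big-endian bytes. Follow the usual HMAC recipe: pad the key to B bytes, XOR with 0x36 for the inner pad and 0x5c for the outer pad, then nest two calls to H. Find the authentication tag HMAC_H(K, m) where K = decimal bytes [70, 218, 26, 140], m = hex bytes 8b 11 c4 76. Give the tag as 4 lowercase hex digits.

01d2

Key decimal bytes [70, 218, 26, 140] = 46 da 1a 8c is exactly B = 4 bytes: K' = 46 da 1a 8c.
K' ⊕ ipad = 70 ec 2c ba.  K' ⊕ opad = 1a 86 46 d0.
Inner input = (K'⊕ipad) ∥ m = 70 ec 2c ba ∥ 8b 11 c4 76.
Inner hash: sum = 112+236+44+186+139+17+196+118 = 1048 → 04 18.
Outer input = (K'⊕opad) ∥ inner = 1a 86 46 d0 ∥ 04 18.
Outer hash (tag): sum = 26+134+70+208+4+24 = 466 → 01 d2.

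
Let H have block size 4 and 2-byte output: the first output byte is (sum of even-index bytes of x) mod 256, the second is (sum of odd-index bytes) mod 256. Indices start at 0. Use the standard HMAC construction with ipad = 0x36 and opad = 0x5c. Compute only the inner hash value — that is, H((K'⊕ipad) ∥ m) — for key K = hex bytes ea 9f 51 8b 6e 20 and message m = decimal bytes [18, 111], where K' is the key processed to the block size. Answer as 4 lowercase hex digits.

e721

Key hex bytes ea 9f 51 8b 6e 20 is 6 bytes > B = 4, so hash it first: H(key) = a9 4a, then zero-pad to 4 bytes: K' = a9 4a 00 00.
K' ⊕ ipad = 9f 7c 36 36.
Inner input = 9f 7c 36 36 ∥ 12 6f.
Inner hash: even-index sum = 231 mod 256 = 231; odd-index sum = 289 mod 256 = 33 → e7 21.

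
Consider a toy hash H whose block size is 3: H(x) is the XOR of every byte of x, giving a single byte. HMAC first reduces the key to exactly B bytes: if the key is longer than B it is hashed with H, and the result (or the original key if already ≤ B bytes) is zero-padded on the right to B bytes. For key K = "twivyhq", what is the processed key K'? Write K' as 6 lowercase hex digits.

7c0000

|K| = 7 > B = 3, so first hash the key.
H(K): XOR 74⊕77⊕69⊕76⊕79⊕68⊕71 = 7c.
Zero-pad H(K) = 7c to 3 bytes: K' = 7c 00 00.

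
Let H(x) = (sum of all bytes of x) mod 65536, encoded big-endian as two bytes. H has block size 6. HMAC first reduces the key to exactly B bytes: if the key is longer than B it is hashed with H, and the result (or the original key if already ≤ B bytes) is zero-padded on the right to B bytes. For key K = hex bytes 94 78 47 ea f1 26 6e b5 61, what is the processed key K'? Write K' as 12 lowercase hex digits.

04d800000000

|K| = 9 > B = 6, so first hash the key.
H(K): sum = 148+120+71+234+241+38+110+181+97 = 1240 → 04 d8.
Zero-pad H(K) = 04 d8 to 6 bytes: K' = 04 d8 00 00 00 00.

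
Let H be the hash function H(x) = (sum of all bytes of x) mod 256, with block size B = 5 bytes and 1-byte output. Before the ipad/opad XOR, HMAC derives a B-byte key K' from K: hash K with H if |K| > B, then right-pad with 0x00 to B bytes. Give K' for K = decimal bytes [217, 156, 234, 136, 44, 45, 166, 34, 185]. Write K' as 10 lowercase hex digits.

|K| = 9 > B = 5, so first hash the key.
H(K): sum = 217+156+234+136+44+45+166+34+185 = 1217; mod 256 = 193 → c1.
Zero-pad H(K) = c1 to 5 bytes: K' = c1 00 00 00 00.

c100000000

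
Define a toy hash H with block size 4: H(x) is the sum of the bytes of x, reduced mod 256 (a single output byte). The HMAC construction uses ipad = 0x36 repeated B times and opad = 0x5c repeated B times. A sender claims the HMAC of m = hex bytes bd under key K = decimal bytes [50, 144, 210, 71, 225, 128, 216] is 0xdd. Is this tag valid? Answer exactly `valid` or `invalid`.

Key decimal bytes [50, 144, 210, 71, 225, 128, 216] = 32 90 d2 47 e1 80 d8 is 7 bytes > B = 4, so hash it first: H(key) = 14, then zero-pad to 4 bytes: K' = 14 00 00 00.
K' ⊕ ipad = 22 36 36 36; K' ⊕ opad = 48 5c 5c 5c.
Inner hash: sum = 34+54+54+54+189 = 385; mod 256 = 129 → 81.
Outer hash (recomputed tag): sum = 72+92+92+92+129 = 477; mod 256 = 221 → dd.
Recomputed tag = dd; claimed = dd → match.

valid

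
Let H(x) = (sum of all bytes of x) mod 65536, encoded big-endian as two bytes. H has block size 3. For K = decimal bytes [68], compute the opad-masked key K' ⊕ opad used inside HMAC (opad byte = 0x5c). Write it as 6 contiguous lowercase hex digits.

Key decimal bytes [68] = 44 is 1 byte ≤ B = 3; zero-pad to 3 bytes: K' = 44 00 00.
XOR each byte with 0x5c: 44⊕5c=18, 00⊕5c=5c, 00⊕5c=5c.

185c5c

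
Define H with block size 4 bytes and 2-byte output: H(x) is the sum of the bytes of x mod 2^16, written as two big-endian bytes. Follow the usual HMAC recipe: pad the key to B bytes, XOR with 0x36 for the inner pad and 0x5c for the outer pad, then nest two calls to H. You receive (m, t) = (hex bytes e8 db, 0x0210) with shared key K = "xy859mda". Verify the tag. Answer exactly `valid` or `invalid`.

Key "xy859mda" = 78 79 38 35 39 6d 64 61 is 8 bytes > B = 4, so hash it first: H(key) = 02 c9, then zero-pad to 4 bytes: K' = 02 c9 00 00.
K' ⊕ ipad = 34 ff 36 36; K' ⊕ opad = 5e 95 5c 5c.
Inner hash: sum = 52+255+54+54+232+219 = 866 → 03 62.
Outer hash (recomputed tag): sum = 94+149+92+92+3+98 = 528 → 02 10.
Recomputed tag = 0210; claimed = 0210 → match.

valid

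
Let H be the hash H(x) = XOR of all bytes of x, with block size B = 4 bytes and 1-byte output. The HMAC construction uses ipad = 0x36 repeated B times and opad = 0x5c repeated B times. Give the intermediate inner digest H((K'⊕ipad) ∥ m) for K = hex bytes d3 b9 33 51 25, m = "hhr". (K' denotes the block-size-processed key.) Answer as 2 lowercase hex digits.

Key hex bytes d3 b9 33 51 25 is 5 bytes > B = 4, so hash it first: H(key) = 2d, then zero-pad to 4 bytes: K' = 2d 00 00 00.
K' ⊕ ipad = 1b 36 36 36.
Inner input = 1b 36 36 36 ∥ 68 68 72.
Inner hash: XOR 1b⊕36⊕36⊕36⊕68⊕68⊕72 = 5f.

5f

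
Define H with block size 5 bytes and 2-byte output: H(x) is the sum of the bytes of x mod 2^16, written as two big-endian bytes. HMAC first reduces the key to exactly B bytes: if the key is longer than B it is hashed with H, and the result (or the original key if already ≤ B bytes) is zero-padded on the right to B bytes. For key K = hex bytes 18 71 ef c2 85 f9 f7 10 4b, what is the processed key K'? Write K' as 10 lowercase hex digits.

|K| = 9 > B = 5, so first hash the key.
H(K): sum = 24+113+239+194+133+249+247+16+75 = 1290 → 05 0a.
Zero-pad H(K) = 05 0a to 5 bytes: K' = 05 0a 00 00 00.

050a000000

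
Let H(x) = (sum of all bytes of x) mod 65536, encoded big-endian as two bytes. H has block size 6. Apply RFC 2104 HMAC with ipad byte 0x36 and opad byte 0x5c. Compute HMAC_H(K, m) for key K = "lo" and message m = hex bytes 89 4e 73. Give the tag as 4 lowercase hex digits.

Key "lo" = 6c 6f is 2 bytes ≤ B = 6; zero-pad to 6 bytes: K' = 6c 6f 00 00 00 00.
K' ⊕ ipad = 5a 59 36 36 36 36.  K' ⊕ opad = 30 33 5c 5c 5c 5c.
Inner input = (K'⊕ipad) ∥ m = 5a 59 36 36 36 36 ∥ 89 4e 73.
Inner hash: sum = 90+89+54+54+54+54+137+78+115 = 725 → 02 d5.
Outer input = (K'⊕opad) ∥ inner = 30 33 5c 5c 5c 5c ∥ 02 d5.
Outer hash (tag): sum = 48+51+92+92+92+92+2+213 = 682 → 02 aa.

02aa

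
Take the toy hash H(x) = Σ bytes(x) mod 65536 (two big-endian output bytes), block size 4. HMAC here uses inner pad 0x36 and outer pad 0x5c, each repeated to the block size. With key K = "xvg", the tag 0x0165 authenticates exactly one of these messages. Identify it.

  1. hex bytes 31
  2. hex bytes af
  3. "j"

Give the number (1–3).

3

Key "xvg" = 78 76 67 is 3 bytes ≤ B = 4; zero-pad to 4 bytes: K' = 78 76 67 00.
K' ⊕ ipad = 4e 40 51 36; K' ⊕ opad = 24 2a 3b 5c.
m1: inner = H(4e 40 51 36 31) = 01 46; tag = H(24 2a 3b 5c 01 46) = 012c
m2: inner = H(4e 40 51 36 af) = 01 c4; tag = H(24 2a 3b 5c 01 c4) = 01aa
m3: inner = H(4e 40 51 36 6a) = 01 7f; tag = H(24 2a 3b 5c 01 7f) = 0165 ← matches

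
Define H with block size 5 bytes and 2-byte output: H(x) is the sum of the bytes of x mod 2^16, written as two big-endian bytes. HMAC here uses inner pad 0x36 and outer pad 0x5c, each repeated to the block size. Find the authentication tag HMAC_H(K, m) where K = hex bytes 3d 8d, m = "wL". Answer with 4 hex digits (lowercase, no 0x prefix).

0273

Key hex bytes 3d 8d is 2 bytes ≤ B = 5; zero-pad to 5 bytes: K' = 3d 8d 00 00 00.
K' ⊕ ipad = 0b bb 36 36 36.  K' ⊕ opad = 61 d1 5c 5c 5c.
Inner input = (K'⊕ipad) ∥ m = 0b bb 36 36 36 ∥ 77 4c.
Inner hash: sum = 11+187+54+54+54+119+76 = 555 → 02 2b.
Outer input = (K'⊕opad) ∥ inner = 61 d1 5c 5c 5c ∥ 02 2b.
Outer hash (tag): sum = 97+209+92+92+92+2+43 = 627 → 02 73.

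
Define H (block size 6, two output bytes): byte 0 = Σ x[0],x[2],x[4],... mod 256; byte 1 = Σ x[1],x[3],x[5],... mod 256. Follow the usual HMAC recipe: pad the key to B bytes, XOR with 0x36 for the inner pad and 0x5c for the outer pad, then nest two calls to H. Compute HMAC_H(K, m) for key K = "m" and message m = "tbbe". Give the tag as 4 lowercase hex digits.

867d

Key "m" = 6d is 1 byte ≤ B = 6; zero-pad to 6 bytes: K' = 6d 00 00 00 00 00.
K' ⊕ ipad = 5b 36 36 36 36 36.  K' ⊕ opad = 31 5c 5c 5c 5c 5c.
Inner input = (K'⊕ipad) ∥ m = 5b 36 36 36 36 36 ∥ 74 62 62 65.
Inner hash: even-index sum = 413 mod 256 = 157; odd-index sum = 361 mod 256 = 105 → 9d 69.
Outer input = (K'⊕opad) ∥ inner = 31 5c 5c 5c 5c 5c ∥ 9d 69.
Outer hash (tag): even-index sum = 390 mod 256 = 134; odd-index sum = 381 mod 256 = 125 → 86 7d.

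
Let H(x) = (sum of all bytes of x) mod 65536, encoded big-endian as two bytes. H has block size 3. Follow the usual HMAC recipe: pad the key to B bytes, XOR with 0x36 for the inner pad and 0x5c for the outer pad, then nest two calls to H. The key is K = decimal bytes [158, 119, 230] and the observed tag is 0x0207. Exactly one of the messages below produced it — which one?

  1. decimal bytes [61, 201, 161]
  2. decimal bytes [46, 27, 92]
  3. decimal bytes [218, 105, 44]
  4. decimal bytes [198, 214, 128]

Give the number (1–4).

2

Key decimal bytes [158, 119, 230] = 9e 77 e6 is exactly B = 3 bytes: K' = 9e 77 e6.
K' ⊕ ipad = a8 41 d0; K' ⊕ opad = c2 2b ba.
m1: inner = H(a8 41 d0 3d c9 a1) = 03 60; tag = H(c2 2b ba 03 60) = 020a
m2: inner = H(a8 41 d0 2e 1b 5c) = 02 5e; tag = H(c2 2b ba 02 5e) = 0207 ← matches
m3: inner = H(a8 41 d0 da 69 2c) = 03 28; tag = H(c2 2b ba 03 28) = 01d2
m4: inner = H(a8 41 d0 c6 d6 80) = 03 d5; tag = H(c2 2b ba 03 d5) = 027f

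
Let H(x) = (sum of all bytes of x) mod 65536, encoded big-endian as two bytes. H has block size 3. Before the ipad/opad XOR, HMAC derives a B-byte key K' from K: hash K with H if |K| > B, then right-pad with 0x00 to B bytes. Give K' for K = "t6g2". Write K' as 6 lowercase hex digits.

|K| = 4 > B = 3, so first hash the key.
H(K): sum = 116+54+103+50 = 323 → 01 43.
Zero-pad H(K) = 01 43 to 3 bytes: K' = 01 43 00.

014300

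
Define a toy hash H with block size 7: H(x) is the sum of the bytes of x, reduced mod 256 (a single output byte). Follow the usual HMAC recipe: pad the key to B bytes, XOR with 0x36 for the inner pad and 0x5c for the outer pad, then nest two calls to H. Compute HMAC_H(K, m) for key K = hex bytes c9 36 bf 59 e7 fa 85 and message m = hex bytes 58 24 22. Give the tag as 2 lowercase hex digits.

Key hex bytes c9 36 bf 59 e7 fa 85 is exactly B = 7 bytes: K' = c9 36 bf 59 e7 fa 85.
K' ⊕ ipad = ff 00 89 6f d1 cc b3.  K' ⊕ opad = 95 6a e3 05 bb a6 d9.
Inner input = (K'⊕ipad) ∥ m = ff 00 89 6f d1 cc b3 ∥ 58 24 22.
Inner hash: sum = 255+0+137+111+209+204+179+88+36+34 = 1253; mod 256 = 229 → e5.
Outer input = (K'⊕opad) ∥ inner = 95 6a e3 05 bb a6 d9 ∥ e5.
Outer hash (tag): sum = 149+106+227+5+187+166+217+229 = 1286; mod 256 = 6 → 06.

06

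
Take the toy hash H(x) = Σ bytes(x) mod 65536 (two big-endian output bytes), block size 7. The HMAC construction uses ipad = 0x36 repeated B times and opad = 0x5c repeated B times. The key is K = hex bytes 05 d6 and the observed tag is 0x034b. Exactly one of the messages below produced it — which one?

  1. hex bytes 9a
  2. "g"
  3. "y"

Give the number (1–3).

Key hex bytes 05 d6 is 2 bytes ≤ B = 7; zero-pad to 7 bytes: K' = 05 d6 00 00 00 00 00.
K' ⊕ ipad = 33 e0 36 36 36 36 36; K' ⊕ opad = 59 8a 5c 5c 5c 5c 5c.
m1: inner = H(33 e0 36 36 36 36 36 9a) = 02 bb; tag = H(59 8a 5c 5c 5c 5c 5c 02 bb) = 036c
m2: inner = H(33 e0 36 36 36 36 36 67) = 02 88; tag = H(59 8a 5c 5c 5c 5c 5c 02 88) = 0339
m3: inner = H(33 e0 36 36 36 36 36 79) = 02 9a; tag = H(59 8a 5c 5c 5c 5c 5c 02 9a) = 034b ← matches

3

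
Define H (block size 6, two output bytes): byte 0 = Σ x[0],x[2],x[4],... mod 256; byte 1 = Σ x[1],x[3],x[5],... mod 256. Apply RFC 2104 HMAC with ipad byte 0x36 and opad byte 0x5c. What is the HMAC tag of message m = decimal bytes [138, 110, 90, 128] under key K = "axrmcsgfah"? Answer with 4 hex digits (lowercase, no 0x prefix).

729c

Key "axrmcsgfah" = 61 78 72 6d 63 73 67 66 61 68 is 10 bytes > B = 6, so hash it first: H(key) = fe 26, then zero-pad to 6 bytes: K' = fe 26 00 00 00 00.
K' ⊕ ipad = c8 10 36 36 36 36.  K' ⊕ opad = a2 7a 5c 5c 5c 5c.
Inner input = (K'⊕ipad) ∥ m = c8 10 36 36 36 36 ∥ 8a 6e 5a 80.
Inner hash: even-index sum = 536 mod 256 = 24; odd-index sum = 362 mod 256 = 106 → 18 6a.
Outer input = (K'⊕opad) ∥ inner = a2 7a 5c 5c 5c 5c ∥ 18 6a.
Outer hash (tag): even-index sum = 370 mod 256 = 114; odd-index sum = 412 mod 256 = 156 → 72 9c.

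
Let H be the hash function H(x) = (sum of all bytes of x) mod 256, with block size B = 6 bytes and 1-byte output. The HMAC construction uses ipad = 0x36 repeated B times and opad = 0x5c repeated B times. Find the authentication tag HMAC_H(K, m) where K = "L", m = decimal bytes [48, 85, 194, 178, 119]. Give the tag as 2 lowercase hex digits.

d4

Key "L" = 4c is 1 byte ≤ B = 6; zero-pad to 6 bytes: K' = 4c 00 00 00 00 00.
K' ⊕ ipad = 7a 36 36 36 36 36.  K' ⊕ opad = 10 5c 5c 5c 5c 5c.
Inner input = (K'⊕ipad) ∥ m = 7a 36 36 36 36 36 ∥ 30 55 c2 b2 77.
Inner hash: sum = 122+54+54+54+54+54+48+85+194+178+119 = 1016; mod 256 = 248 → f8.
Outer input = (K'⊕opad) ∥ inner = 10 5c 5c 5c 5c 5c ∥ f8.
Outer hash (tag): sum = 16+92+92+92+92+92+248 = 724; mod 256 = 212 → d4.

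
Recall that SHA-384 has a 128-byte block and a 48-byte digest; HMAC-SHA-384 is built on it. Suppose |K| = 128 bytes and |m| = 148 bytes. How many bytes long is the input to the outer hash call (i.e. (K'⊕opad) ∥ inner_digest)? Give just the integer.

Key is 128 ≤ 128 bytes, zero-padded: |K'| = 128.
Outer input = (K'⊕opad) ∥ H(inner) → 128 + 48 = 176 bytes.

176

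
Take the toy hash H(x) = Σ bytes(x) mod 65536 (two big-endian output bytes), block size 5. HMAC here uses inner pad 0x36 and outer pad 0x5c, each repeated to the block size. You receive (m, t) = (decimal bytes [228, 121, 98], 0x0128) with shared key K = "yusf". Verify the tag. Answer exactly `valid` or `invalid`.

Key "yusf" = 79 75 73 66 is 4 bytes ≤ B = 5; zero-pad to 5 bytes: K' = 79 75 73 66 00.
K' ⊕ ipad = 4f 43 45 50 36; K' ⊕ opad = 25 29 2f 3a 5c.
Inner hash: sum = 79+67+69+80+54+228+121+98 = 796 → 03 1c.
Outer hash (recomputed tag): sum = 37+41+47+58+92+3+28 = 306 → 01 32.
Recomputed tag = 0132; claimed = 0128 → mismatch.

invalid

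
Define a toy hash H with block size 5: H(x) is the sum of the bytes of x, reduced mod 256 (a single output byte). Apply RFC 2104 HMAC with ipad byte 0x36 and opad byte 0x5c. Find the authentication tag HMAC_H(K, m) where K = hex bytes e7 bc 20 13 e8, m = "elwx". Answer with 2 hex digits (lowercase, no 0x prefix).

Key hex bytes e7 bc 20 13 e8 is exactly B = 5 bytes: K' = e7 bc 20 13 e8.
K' ⊕ ipad = d1 8a 16 25 de.  K' ⊕ opad = bb e0 7c 4f b4.
Inner input = (K'⊕ipad) ∥ m = d1 8a 16 25 de ∥ 65 6c 77 78.
Inner hash: sum = 209+138+22+37+222+101+108+119+120 = 1076; mod 256 = 52 → 34.
Outer input = (K'⊕opad) ∥ inner = bb e0 7c 4f b4 ∥ 34.
Outer hash (tag): sum = 187+224+124+79+180+52 = 846; mod 256 = 78 → 4e.

4e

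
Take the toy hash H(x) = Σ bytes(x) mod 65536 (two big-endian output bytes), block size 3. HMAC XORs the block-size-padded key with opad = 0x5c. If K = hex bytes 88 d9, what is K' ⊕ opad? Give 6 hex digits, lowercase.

Key hex bytes 88 d9 is 2 bytes ≤ B = 3; zero-pad to 3 bytes: K' = 88 d9 00.
XOR each byte with 0x5c: 88⊕5c=d4, d9⊕5c=85, 00⊕5c=5c.

d4855c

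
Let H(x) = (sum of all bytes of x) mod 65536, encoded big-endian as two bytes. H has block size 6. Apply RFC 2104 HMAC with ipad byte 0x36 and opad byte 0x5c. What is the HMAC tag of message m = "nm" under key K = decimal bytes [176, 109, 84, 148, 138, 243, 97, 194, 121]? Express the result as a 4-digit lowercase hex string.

Key decimal bytes [176, 109, 84, 148, 138, 243, 97, 194, 121] = b0 6d 54 94 8a f3 61 c2 79 is 9 bytes > B = 6, so hash it first: H(key) = 05 1e, then zero-pad to 6 bytes: K' = 05 1e 00 00 00 00.
K' ⊕ ipad = 33 28 36 36 36 36.  K' ⊕ opad = 59 42 5c 5c 5c 5c.
Inner input = (K'⊕ipad) ∥ m = 33 28 36 36 36 36 ∥ 6e 6d.
Inner hash: sum = 51+40+54+54+54+54+110+109 = 526 → 02 0e.
Outer input = (K'⊕opad) ∥ inner = 59 42 5c 5c 5c 5c ∥ 02 0e.
Outer hash (tag): sum = 89+66+92+92+92+92+2+14 = 539 → 02 1b.

021b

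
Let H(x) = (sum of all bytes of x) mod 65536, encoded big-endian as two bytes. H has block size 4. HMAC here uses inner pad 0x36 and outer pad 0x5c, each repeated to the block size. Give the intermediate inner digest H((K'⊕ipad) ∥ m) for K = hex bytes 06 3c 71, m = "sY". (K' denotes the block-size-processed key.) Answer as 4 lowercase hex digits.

0183

Key hex bytes 06 3c 71 is 3 bytes ≤ B = 4; zero-pad to 4 bytes: K' = 06 3c 71 00.
K' ⊕ ipad = 30 0a 47 36.
Inner input = 30 0a 47 36 ∥ 73 59.
Inner hash: sum = 48+10+71+54+115+89 = 387 → 01 83.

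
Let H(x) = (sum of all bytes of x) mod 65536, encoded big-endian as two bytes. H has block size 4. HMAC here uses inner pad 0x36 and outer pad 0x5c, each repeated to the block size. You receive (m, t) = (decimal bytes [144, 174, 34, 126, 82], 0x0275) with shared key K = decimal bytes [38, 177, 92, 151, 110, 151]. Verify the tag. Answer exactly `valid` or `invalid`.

Key decimal bytes [38, 177, 92, 151, 110, 151] = 26 b1 5c 97 6e 97 is 6 bytes > B = 4, so hash it first: H(key) = 02 cf, then zero-pad to 4 bytes: K' = 02 cf 00 00.
K' ⊕ ipad = 34 f9 36 36; K' ⊕ opad = 5e 93 5c 5c.
Inner hash: sum = 52+249+54+54+144+174+34+126+82 = 969 → 03 c9.
Outer hash (recomputed tag): sum = 94+147+92+92+3+201 = 629 → 02 75.
Recomputed tag = 0275; claimed = 0275 → match.

valid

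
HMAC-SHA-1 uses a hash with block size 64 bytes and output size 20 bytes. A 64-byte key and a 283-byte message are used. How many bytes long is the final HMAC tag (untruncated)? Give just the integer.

The tag is one SHA-1 digest: 20 bytes.

20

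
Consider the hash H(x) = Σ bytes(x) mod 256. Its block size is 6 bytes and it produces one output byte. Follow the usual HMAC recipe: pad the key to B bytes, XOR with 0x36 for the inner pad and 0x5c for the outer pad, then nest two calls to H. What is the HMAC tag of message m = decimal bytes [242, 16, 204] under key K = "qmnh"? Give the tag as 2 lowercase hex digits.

0e

Key "qmnh" = 71 6d 6e 68 is 4 bytes ≤ B = 6; zero-pad to 6 bytes: K' = 71 6d 6e 68 00 00.
K' ⊕ ipad = 47 5b 58 5e 36 36.  K' ⊕ opad = 2d 31 32 34 5c 5c.
Inner input = (K'⊕ipad) ∥ m = 47 5b 58 5e 36 36 ∥ f2 10 cc.
Inner hash: sum = 71+91+88+94+54+54+242+16+204 = 914; mod 256 = 146 → 92.
Outer input = (K'⊕opad) ∥ inner = 2d 31 32 34 5c 5c ∥ 92.
Outer hash (tag): sum = 45+49+50+52+92+92+146 = 526; mod 256 = 14 → 0e.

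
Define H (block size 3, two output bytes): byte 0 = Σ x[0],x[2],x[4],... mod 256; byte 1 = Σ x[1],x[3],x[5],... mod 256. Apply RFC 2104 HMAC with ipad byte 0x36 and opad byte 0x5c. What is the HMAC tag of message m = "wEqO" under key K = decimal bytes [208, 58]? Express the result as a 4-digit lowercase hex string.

Key decimal bytes [208, 58] = d0 3a is 2 bytes ≤ B = 3; zero-pad to 3 bytes: K' = d0 3a 00.
K' ⊕ ipad = e6 0c 36.  K' ⊕ opad = 8c 66 5c.
Inner input = (K'⊕ipad) ∥ m = e6 0c 36 ∥ 77 45 71 4f.
Inner hash: even-index sum = 432 mod 256 = 176; odd-index sum = 244 mod 256 = 244 → b0 f4.
Outer input = (K'⊕opad) ∥ inner = 8c 66 5c ∥ b0 f4.
Outer hash (tag): even-index sum = 476 mod 256 = 220; odd-index sum = 278 mod 256 = 22 → dc 16.

dc16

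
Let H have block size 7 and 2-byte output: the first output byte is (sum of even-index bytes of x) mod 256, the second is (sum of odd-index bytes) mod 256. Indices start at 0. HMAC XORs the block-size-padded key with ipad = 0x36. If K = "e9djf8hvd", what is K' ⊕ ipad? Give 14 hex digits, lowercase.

cd673636363636

Key "e9djf8hvd" = 65 39 64 6a 66 38 68 76 64 is 9 bytes > B = 7, so hash it first: H(key) = fb 51, then zero-pad to 7 bytes: K' = fb 51 00 00 00 00 00.
XOR each byte with 0x36: fb⊕36=cd, 51⊕36=67, 00⊕36=36, 00⊕36=36, 00⊕36=36, 00⊕36=36, 00⊕36=36.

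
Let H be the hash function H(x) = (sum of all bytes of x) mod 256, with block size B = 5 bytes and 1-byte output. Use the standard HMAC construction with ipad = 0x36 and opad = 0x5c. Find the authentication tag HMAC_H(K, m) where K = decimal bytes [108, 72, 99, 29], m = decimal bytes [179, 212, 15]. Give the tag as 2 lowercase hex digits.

Key decimal bytes [108, 72, 99, 29] = 6c 48 63 1d is 4 bytes ≤ B = 5; zero-pad to 5 bytes: K' = 6c 48 63 1d 00.
K' ⊕ ipad = 5a 7e 55 2b 36.  K' ⊕ opad = 30 14 3f 41 5c.
Inner input = (K'⊕ipad) ∥ m = 5a 7e 55 2b 36 ∥ b3 d4 0f.
Inner hash: sum = 90+126+85+43+54+179+212+15 = 804; mod 256 = 36 → 24.
Outer input = (K'⊕opad) ∥ inner = 30 14 3f 41 5c ∥ 24.
Outer hash (tag): sum = 48+20+63+65+92+36 = 324; mod 256 = 68 → 44.

44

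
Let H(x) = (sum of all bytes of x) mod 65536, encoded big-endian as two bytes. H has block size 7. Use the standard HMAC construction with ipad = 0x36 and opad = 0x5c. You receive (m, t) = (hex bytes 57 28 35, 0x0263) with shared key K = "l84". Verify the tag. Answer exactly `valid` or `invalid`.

Key "l84" = 6c 38 34 is 3 bytes ≤ B = 7; zero-pad to 7 bytes: K' = 6c 38 34 00 00 00 00.
K' ⊕ ipad = 5a 0e 02 36 36 36 36; K' ⊕ opad = 30 64 68 5c 5c 5c 5c.
Inner hash: sum = 90+14+2+54+54+54+54+87+40+53 = 502 → 01 f6.
Outer hash (recomputed tag): sum = 48+100+104+92+92+92+92+1+246 = 867 → 03 63.
Recomputed tag = 0363; claimed = 0263 → mismatch.

invalid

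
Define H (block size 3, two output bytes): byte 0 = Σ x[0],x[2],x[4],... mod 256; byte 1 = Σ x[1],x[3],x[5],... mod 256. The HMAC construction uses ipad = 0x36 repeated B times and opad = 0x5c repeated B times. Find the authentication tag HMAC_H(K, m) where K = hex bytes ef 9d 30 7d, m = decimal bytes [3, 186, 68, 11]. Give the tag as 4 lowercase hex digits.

Key hex bytes ef 9d 30 7d is 4 bytes > B = 3, so hash it first: H(key) = 1f 1a, then zero-pad to 3 bytes: K' = 1f 1a 00.
K' ⊕ ipad = 29 2c 36.  K' ⊕ opad = 43 46 5c.
Inner input = (K'⊕ipad) ∥ m = 29 2c 36 ∥ 03 ba 44 0b.
Inner hash: even-index sum = 292 mod 256 = 36; odd-index sum = 115 mod 256 = 115 → 24 73.
Outer input = (K'⊕opad) ∥ inner = 43 46 5c ∥ 24 73.
Outer hash (tag): even-index sum = 274 mod 256 = 18; odd-index sum = 106 mod 256 = 106 → 12 6a.

126a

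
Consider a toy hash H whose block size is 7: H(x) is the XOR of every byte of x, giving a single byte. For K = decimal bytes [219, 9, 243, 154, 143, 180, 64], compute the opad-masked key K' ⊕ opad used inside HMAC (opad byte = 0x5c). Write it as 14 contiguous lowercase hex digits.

Key decimal bytes [219, 9, 243, 154, 143, 180, 64] = db 09 f3 9a 8f b4 40 is exactly B = 7 bytes: K' = db 09 f3 9a 8f b4 40.
XOR each byte with 0x5c: db⊕5c=87, 09⊕5c=55, f3⊕5c=af, 9a⊕5c=c6, 8f⊕5c=d3, b4⊕5c=e8, 40⊕5c=1c.

8755afc6d3e81c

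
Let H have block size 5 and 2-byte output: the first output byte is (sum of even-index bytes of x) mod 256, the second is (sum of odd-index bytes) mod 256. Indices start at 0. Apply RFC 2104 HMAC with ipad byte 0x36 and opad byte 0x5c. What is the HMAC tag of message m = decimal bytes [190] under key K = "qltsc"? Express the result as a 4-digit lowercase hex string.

f13d

Key "qltsc" = 71 6c 74 73 63 is exactly B = 5 bytes: K' = 71 6c 74 73 63.
K' ⊕ ipad = 47 5a 42 45 55.  K' ⊕ opad = 2d 30 28 2f 3f.
Inner input = (K'⊕ipad) ∥ m = 47 5a 42 45 55 ∥ be.
Inner hash: even-index sum = 222 mod 256 = 222; odd-index sum = 349 mod 256 = 93 → de 5d.
Outer input = (K'⊕opad) ∥ inner = 2d 30 28 2f 3f ∥ de 5d.
Outer hash (tag): even-index sum = 241 mod 256 = 241; odd-index sum = 317 mod 256 = 61 → f1 3d.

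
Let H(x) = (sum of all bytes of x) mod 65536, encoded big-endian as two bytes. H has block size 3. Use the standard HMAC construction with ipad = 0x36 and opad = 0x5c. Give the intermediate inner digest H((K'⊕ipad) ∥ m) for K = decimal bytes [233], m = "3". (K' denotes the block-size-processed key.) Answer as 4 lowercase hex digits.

Key decimal bytes [233] = e9 is 1 byte ≤ B = 3; zero-pad to 3 bytes: K' = e9 00 00.
K' ⊕ ipad = df 36 36.
Inner input = df 36 36 ∥ 33.
Inner hash: sum = 223+54+54+51 = 382 → 01 7e.

017e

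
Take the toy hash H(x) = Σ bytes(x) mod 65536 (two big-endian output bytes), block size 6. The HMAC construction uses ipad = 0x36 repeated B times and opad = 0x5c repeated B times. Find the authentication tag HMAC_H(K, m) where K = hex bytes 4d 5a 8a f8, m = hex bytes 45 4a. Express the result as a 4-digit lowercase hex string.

02b8

Key hex bytes 4d 5a 8a f8 is 4 bytes ≤ B = 6; zero-pad to 6 bytes: K' = 4d 5a 8a f8 00 00.
K' ⊕ ipad = 7b 6c bc ce 36 36.  K' ⊕ opad = 11 06 d6 a4 5c 5c.
Inner input = (K'⊕ipad) ∥ m = 7b 6c bc ce 36 36 ∥ 45 4a.
Inner hash: sum = 123+108+188+206+54+54+69+74 = 876 → 03 6c.
Outer input = (K'⊕opad) ∥ inner = 11 06 d6 a4 5c 5c ∥ 03 6c.
Outer hash (tag): sum = 17+6+214+164+92+92+3+108 = 696 → 02 b8.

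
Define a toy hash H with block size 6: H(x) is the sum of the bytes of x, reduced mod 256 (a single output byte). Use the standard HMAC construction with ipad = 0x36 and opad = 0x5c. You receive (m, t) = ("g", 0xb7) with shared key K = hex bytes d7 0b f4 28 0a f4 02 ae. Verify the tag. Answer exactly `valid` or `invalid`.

Key hex bytes d7 0b f4 28 0a f4 02 ae is 8 bytes > B = 6, so hash it first: H(key) = ac, then zero-pad to 6 bytes: K' = ac 00 00 00 00 00.
K' ⊕ ipad = 9a 36 36 36 36 36; K' ⊕ opad = f0 5c 5c 5c 5c 5c.
Inner hash: sum = 154+54+54+54+54+54+103 = 527; mod 256 = 15 → 0f.
Outer hash (recomputed tag): sum = 240+92+92+92+92+92+15 = 715; mod 256 = 203 → cb.
Recomputed tag = cb; claimed = b7 → mismatch.

invalid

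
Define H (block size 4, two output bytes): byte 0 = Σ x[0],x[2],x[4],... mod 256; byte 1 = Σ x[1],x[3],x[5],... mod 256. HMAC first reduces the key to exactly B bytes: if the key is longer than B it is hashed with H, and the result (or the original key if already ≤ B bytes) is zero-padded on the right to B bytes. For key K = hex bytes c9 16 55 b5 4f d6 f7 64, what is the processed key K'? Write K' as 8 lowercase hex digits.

|K| = 8 > B = 4, so first hash the key.
H(K): even-index sum = 612 mod 256 = 100; odd-index sum = 517 mod 256 = 5 → 64 05.
Zero-pad H(K) = 64 05 to 4 bytes: K' = 64 05 00 00.

64050000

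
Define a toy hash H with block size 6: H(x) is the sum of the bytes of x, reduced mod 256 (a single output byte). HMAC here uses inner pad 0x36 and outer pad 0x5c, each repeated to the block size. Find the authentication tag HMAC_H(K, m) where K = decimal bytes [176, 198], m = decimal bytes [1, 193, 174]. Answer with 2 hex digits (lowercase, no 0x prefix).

b4

Key decimal bytes [176, 198] = b0 c6 is 2 bytes ≤ B = 6; zero-pad to 6 bytes: K' = b0 c6 00 00 00 00.
K' ⊕ ipad = 86 f0 36 36 36 36.  K' ⊕ opad = ec 9a 5c 5c 5c 5c.
Inner input = (K'⊕ipad) ∥ m = 86 f0 36 36 36 36 ∥ 01 c1 ae.
Inner hash: sum = 134+240+54+54+54+54+1+193+174 = 958; mod 256 = 190 → be.
Outer input = (K'⊕opad) ∥ inner = ec 9a 5c 5c 5c 5c ∥ be.
Outer hash (tag): sum = 236+154+92+92+92+92+190 = 948; mod 256 = 180 → b4.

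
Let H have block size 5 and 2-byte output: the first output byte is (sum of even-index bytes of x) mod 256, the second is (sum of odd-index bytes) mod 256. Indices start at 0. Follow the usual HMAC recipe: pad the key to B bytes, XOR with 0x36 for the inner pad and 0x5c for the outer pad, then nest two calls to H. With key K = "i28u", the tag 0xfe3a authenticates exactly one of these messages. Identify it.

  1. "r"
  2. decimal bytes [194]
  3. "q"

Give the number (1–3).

Key "i28u" = 69 32 38 75 is 4 bytes ≤ B = 5; zero-pad to 5 bytes: K' = 69 32 38 75 00.
K' ⊕ ipad = 5f 04 0e 43 36; K' ⊕ opad = 35 6e 64 29 5c.
m1: inner = H(5f 04 0e 43 36 72) = a3 b9; tag = H(35 6e 64 29 5c a3 b9) = ae3a
m2: inner = H(5f 04 0e 43 36 c2) = a3 09; tag = H(35 6e 64 29 5c a3 09) = fe3a ← matches
m3: inner = H(5f 04 0e 43 36 71) = a3 b8; tag = H(35 6e 64 29 5c a3 b8) = ad3a

2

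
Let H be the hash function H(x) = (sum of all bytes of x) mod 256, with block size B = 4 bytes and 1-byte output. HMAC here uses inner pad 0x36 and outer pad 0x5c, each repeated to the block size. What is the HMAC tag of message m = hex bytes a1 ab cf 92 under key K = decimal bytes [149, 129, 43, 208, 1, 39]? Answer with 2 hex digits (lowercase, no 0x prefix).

Key decimal bytes [149, 129, 43, 208, 1, 39] = 95 81 2b d0 01 27 is 6 bytes > B = 4, so hash it first: H(key) = 39, then zero-pad to 4 bytes: K' = 39 00 00 00.
K' ⊕ ipad = 0f 36 36 36.  K' ⊕ opad = 65 5c 5c 5c.
Inner input = (K'⊕ipad) ∥ m = 0f 36 36 36 ∥ a1 ab cf 92.
Inner hash: sum = 15+54+54+54+161+171+207+146 = 862; mod 256 = 94 → 5e.
Outer input = (K'⊕opad) ∥ inner = 65 5c 5c 5c ∥ 5e.
Outer hash (tag): sum = 101+92+92+92+94 = 471; mod 256 = 215 → d7.

d7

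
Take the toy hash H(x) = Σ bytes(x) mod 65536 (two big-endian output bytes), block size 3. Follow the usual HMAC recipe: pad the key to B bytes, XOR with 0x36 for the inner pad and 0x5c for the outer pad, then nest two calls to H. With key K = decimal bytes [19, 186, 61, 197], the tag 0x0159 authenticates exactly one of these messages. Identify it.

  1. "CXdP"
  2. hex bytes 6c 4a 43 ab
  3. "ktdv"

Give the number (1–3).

Key decimal bytes [19, 186, 61, 197] = 13 ba 3d c5 is 4 bytes > B = 3, so hash it first: H(key) = 01 cf, then zero-pad to 3 bytes: K' = 01 cf 00.
K' ⊕ ipad = 37 f9 36; K' ⊕ opad = 5d 93 5c.
m1: inner = H(37 f9 36 43 58 64 50) = 02 b5; tag = H(5d 93 5c 02 b5) = 0203
m2: inner = H(37 f9 36 6c 4a 43 ab) = 03 0a; tag = H(5d 93 5c 03 0a) = 0159 ← matches
m3: inner = H(37 f9 36 6b 74 64 76) = 03 1f; tag = H(5d 93 5c 03 1f) = 016e

2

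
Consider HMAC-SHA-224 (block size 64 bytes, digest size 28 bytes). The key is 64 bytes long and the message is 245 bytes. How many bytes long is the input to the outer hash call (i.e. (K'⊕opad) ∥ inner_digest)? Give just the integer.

92

Key is 64 ≤ 64 bytes, zero-padded: |K'| = 64.
Outer input = (K'⊕opad) ∥ H(inner) → 64 + 28 = 92 bytes.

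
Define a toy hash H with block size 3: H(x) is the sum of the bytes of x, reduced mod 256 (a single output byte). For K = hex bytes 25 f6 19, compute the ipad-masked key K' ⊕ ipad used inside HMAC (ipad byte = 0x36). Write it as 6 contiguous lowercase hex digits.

Key hex bytes 25 f6 19 is exactly B = 3 bytes: K' = 25 f6 19.
XOR each byte with 0x36: 25⊕36=13, f6⊕36=c0, 19⊕36=2f.

13c02f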